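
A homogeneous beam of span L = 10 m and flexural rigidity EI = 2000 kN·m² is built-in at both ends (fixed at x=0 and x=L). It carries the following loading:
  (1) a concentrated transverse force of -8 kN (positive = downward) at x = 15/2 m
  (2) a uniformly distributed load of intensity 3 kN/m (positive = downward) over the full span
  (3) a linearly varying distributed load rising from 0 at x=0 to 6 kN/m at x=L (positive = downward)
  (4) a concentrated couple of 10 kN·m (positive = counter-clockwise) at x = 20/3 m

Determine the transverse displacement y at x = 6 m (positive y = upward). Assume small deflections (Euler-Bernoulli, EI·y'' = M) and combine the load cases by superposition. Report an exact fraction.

y(6) = -6819/100000 m

Load 1 — point force P=-8 kN at a=15/2 m (b=L-a=5/2):
  y_1 = -Pb²x²(3aL-(3a+b)x)/(6L³EI)  [x≤a] = -(-8)·(5/2)²·6²·(3·(15/2)·10-(3·(15/2)+(5/2))·6)/(6·10³·2000) = 9/800 m
Load 2 — uniform load w=3 kN/m over full span:
  y_2 = -wx²(L-x)²/(24EI) = -3·6²·(10-6)²/(24·2000) = -9/250 m
Load 3 — triangular load w₀=6 kN/m (0→w₀ over full span):
  y_3 = -w₀x²(L-x)²(x+2L)/(120LEI) = -6·6²·(10-6)²·(6+2·10)/(120·10·2000) = -117/3125 m
Load 4 — applied couple M₀=10 kN·m at a=20/3 m (b=L-a=10/3):
  y_4 = (R_Ax³/6 - M_Ax²/2)/EI  [x≤a] with R_A=4/3, M_A=10/3 = ((4/3)·6³/6 - (10/3)·6²/2)/2000 = -3/500 m
Superposition: y = Σ y_i = -6819/100000 m ≈ -0.068190 m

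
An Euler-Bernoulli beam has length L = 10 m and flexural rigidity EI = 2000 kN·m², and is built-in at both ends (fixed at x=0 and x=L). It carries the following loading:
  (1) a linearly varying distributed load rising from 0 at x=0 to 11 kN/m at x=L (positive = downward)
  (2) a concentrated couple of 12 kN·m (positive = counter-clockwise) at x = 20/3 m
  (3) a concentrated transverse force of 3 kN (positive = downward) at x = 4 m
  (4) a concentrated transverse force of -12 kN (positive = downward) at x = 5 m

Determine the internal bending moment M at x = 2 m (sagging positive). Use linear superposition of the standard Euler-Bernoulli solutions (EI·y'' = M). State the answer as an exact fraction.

M(2) = -1262/375 kN·m

Load 1 — triangular load w₀=11 kN/m (0→w₀ over full span):
  M_1 = 3w₀Lx/20 - w₀L²/30 - w₀x³/(6L) = 3·11·10·2/20 - 11·10²/30 - 11·2³/(6·10) = -77/15 kN·m
Load 2 — applied couple M₀=12 kN·m at a=20/3 m (b=L-a=10/3):
  M_2 = R_Ax - M_A  [x≤a] with R_A=8/5, M_A=4 = (8/5)·2 - 4 = -4/5 kN·m
Load 3 — point force P=3 kN at a=4 m (b=L-a=6):
  M_3 = Pb²(3a+b)x/L³ - Pab²/L²  [x≤a] = 3·6²·(3·4+6)·2/10³ - 3·4·6²/10² = -54/125 kN·m
Load 4 — point force P=-12 kN at a=5 m (b=L-a=5):
  M_4 = Pb²(3a+b)x/L³ - Pab²/L²  [x≤a] = (-12)·5²·(3·5+5)·2/10³ - (-12)·5·5²/10² = 3 kN·m
Superposition: M = Σ M_i = -1262/375 kN·m ≈ -3.365333 kN·m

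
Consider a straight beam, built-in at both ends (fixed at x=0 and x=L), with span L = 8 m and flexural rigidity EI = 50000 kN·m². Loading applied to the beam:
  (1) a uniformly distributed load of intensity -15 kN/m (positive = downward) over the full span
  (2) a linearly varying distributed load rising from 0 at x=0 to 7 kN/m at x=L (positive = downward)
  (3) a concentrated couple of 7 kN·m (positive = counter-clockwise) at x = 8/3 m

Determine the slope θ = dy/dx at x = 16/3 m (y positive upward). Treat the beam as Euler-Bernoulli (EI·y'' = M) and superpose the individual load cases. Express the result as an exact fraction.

θ(16/3) = -5947/7593750 rad

Load 1 — uniform load w=-15 kN/m over full span:
  θ_1 = -wx(L-x)(L-2x)/(12EI) = -(-15)·(16/3)·(8-(16/3))·(8-2·(16/3))/(12·50000) = -16/16875 rad
Load 2 — triangular load w₀=7 kN/m (0→w₀ over full span):
  θ_2 = -w₀(2x(L-x)(L-2x)(x+2L)+x²(L-x)²)/(120LEI) = -7·(2·(16/3)·(8-(16/3))·(8-2·(16/3))·((16/3)+2·8)+(16/3)²·(8-(16/3))²)/(120·8·50000) = 784/3796875 rad
Load 3 — applied couple M₀=7 kN·m at a=8/3 m (b=L-a=16/3):
  θ_3 = (R_Ax²/2 - M_Ax - M₀(x-a))/EI  [x>a] with R_A=7/6, M_A=0 = ((7/6)·(16/3)²/2 - 0·(16/3) - 7·((16/3)-(8/3)))/50000 = -7/168750 rad
Superposition: θ = Σ θ_i = -5947/7593750 rad ≈ -0.000783 rad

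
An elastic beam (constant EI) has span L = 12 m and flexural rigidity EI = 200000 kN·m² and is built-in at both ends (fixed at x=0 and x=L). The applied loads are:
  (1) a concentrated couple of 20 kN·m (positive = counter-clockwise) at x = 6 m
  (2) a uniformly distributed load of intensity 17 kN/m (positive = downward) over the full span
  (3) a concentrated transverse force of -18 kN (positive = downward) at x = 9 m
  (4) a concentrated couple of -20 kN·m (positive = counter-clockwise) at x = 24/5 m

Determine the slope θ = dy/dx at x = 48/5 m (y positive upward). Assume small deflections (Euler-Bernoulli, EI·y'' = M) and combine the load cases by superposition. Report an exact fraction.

Load 1 — applied couple M₀=20 kN·m at a=6 m (b=L-a=6):
  θ_1 = (R_Ax²/2 - M_Ax - M₀(x-a))/EI  [x>a] with R_A=5/2, M_A=5 = ((5/2)·(48/5)²/2 - 5·(48/5) - 20·((48/5)-6))/200000 = -3/125000 rad
Load 2 — uniform load w=17 kN/m over full span:
  θ_2 = -wx(L-x)(L-2x)/(12EI) = -17·(48/5)·(12-(48/5))·(12-2·(48/5))/(12·200000) = 459/390625 rad
Load 3 — point force P=-18 kN at a=9 m (b=L-a=3):
  θ_3 = Pa²(L-x)(2bL-(3b+a)(L-x))/(2L³EI)  [x>a] = (-18)·9²·(12-(48/5))·(2·3·12-(3·3+9)·(12-(48/5)))/(2·12³·200000) = -729/5000000 rad
Load 4 — applied couple M₀=-20 kN·m at a=24/5 m (b=L-a=36/5):
  θ_4 = (R_Ax²/2 - M_Ax - M₀(x-a))/EI  [x>a] with R_A=-12/5, M_A=-12/5 = ((-12/5)·(48/5)²/2 - (-12/5)·(48/5) - (-20)·((48/5)-(24/5)))/200000 = 33/781250 rad
Superposition: θ = Σ θ_i = 26187/25000000 rad ≈ 0.001047 rad

θ(48/5) = 26187/25000000 rad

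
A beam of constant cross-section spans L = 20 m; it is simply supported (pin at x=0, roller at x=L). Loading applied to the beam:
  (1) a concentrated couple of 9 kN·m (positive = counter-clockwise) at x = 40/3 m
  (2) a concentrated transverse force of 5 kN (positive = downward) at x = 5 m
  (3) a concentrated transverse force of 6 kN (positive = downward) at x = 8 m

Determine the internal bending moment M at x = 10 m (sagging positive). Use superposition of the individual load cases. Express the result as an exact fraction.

M(10) = 41 kN·m

Load 1 — applied couple M₀=9 kN·m at a=40/3 m (b=L-a=20/3):
  M_1 = M₀x/L  [x≤a] = 9·10/20 = 9/2 kN·m
Load 2 — point force P=5 kN at a=5 m (b=L-a=15):
  M_2 = Pa(L-x)/L  [x>a] = 5·5·(20-10)/20 = 25/2 kN·m
Load 3 — point force P=6 kN at a=8 m (b=L-a=12):
  M_3 = Pa(L-x)/L  [x>a] = 6·8·(20-10)/20 = 24 kN·m
Superposition: M = Σ M_i = 41 kN·m ≈ 41.000000 kN·m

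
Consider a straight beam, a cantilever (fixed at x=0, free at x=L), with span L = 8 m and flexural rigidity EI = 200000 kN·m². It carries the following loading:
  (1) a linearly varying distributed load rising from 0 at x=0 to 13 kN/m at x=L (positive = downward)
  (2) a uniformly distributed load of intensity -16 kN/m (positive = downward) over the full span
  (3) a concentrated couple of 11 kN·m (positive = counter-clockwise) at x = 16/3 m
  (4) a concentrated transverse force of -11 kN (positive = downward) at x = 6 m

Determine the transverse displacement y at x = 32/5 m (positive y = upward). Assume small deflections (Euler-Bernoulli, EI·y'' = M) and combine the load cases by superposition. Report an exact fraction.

Load 1 — triangular load w₀=13 kN/m (0→w₀ over full span):
  y_1 = (w₀Lx³/12-w₀L²x²/6-w₀x⁵/(120L))/EI = (13·8·(32/5)³/12-13·8²·(32/5)²/6-13·(32/5)⁵/(120·8))/200000 = -2602496/146484375 m
Load 2 — uniform load w=-16 kN/m over full span:
  y_2 = -wx²(x²-4Lx+6L²)/(24EI) = -(-16)·(32/5)²·((32/5)²-4·8·(32/5)+6·8²)/(24·200000) = 176128/5859375 m
Load 3 — applied couple M₀=11 kN·m at a=16/3 m (b=L-a=8/3):
  y_3 = M₀a(2x-a)/(2EI)  [x>a] = 11·(16/3)·(2·(32/5)-(16/3))/(2·200000) = 154/140625 m
Load 4 — point force P=-11 kN at a=6 m (b=L-a=2):
  y_4 = -Pa²(3x-a)/(6EI)  [x>a] = -(-11)·6²·(3·(32/5)-6)/(6·200000) = 1089/250000 m
Superposition: y = Σ y_i = 124761917/7031250000 m ≈ 0.017744 m

y(32/5) = 124761917/7031250000 m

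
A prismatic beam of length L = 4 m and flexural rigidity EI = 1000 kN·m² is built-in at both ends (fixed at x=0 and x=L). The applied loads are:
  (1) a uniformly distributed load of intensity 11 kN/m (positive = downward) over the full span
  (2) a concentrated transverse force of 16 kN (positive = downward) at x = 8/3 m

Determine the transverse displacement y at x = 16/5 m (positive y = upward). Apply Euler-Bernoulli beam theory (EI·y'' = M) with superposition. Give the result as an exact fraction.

Load 1 — uniform load w=11 kN/m over full span:
  y_1 = -wx²(L-x)²/(24EI) = -11·(16/5)²·(4-(16/5))²/(24·1000) = -704/234375 m
Load 2 — point force P=16 kN at a=8/3 m (b=L-a=4/3):
  y_2 = -Pa²(L-x)²(3bL-(3b+a)(L-x))/(6L³EI)  [x>a] = -16·(8/3)²·(4-(16/5))²·(3·(4/3)·4-(3·(4/3)+(8/3))·(4-(16/5)))/(6·4³·1000) = -512/253125 m
Superposition: y = Σ y_i = -31808/6328125 m ≈ -0.005026 m

y(16/5) = -31808/6328125 m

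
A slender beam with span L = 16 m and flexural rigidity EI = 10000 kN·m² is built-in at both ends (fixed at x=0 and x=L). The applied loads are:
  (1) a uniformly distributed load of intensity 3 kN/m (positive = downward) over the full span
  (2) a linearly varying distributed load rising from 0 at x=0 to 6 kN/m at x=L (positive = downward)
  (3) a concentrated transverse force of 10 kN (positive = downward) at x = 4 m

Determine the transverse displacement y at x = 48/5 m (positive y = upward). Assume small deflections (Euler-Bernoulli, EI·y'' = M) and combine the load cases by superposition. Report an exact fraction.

y(48/5) = -3070096/29296875 m

Load 1 — uniform load w=3 kN/m over full span:
  y_1 = -wx²(L-x)²/(24EI) = -3·(48/5)²·(16-(48/5))²/(24·10000) = -18432/390625 m
Load 2 — triangular load w₀=6 kN/m (0→w₀ over full span):
  y_2 = -w₀x²(L-x)²(x+2L)/(120LEI) = -6·(48/5)²·(16-(48/5))²·((48/5)+2·16)/(120·16·10000) = -479232/9765625 m
Load 3 — point force P=10 kN at a=4 m (b=L-a=12):
  y_3 = -Pa²(L-x)²(3bL-(3b+a)(L-x))/(6L³EI)  [x>a] = -10·4²·(16-(48/5))²·(3·12·16-(3·12+4)·(16-(48/5)))/(6·16³·10000) = -16/1875 m
Superposition: y = Σ y_i = -3070096/29296875 m ≈ -0.104793 m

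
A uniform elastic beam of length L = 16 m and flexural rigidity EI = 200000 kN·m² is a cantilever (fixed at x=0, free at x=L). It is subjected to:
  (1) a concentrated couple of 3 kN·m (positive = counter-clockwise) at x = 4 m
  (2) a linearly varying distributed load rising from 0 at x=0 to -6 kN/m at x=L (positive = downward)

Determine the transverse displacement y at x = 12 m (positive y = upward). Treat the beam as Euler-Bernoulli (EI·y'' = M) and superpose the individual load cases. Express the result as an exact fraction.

y(12) = 14961/125000 m

Load 1 — applied couple M₀=3 kN·m at a=4 m (b=L-a=12):
  y_1 = M₀a(2x-a)/(2EI)  [x>a] = 3·4·(2·12-4)/(2·200000) = 3/5000 m
Load 2 — triangular load w₀=-6 kN/m (0→w₀ over full span):
  y_2 = (w₀Lx³/12-w₀L²x²/6-w₀x⁵/(120L))/EI = ((-6)·16·12³/12-(-6)·16²·12²/6-(-6)·12⁵/(120·16))/200000 = 7443/62500 m
Superposition: y = Σ y_i = 14961/125000 m ≈ 0.119688 m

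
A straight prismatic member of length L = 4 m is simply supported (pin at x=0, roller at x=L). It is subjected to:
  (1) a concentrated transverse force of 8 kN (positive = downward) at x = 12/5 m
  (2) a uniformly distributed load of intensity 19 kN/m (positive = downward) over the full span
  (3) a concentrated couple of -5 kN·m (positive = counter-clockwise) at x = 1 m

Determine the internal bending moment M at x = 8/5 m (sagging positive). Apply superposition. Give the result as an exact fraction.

Load 1 — point force P=8 kN at a=12/5 m (b=L-a=8/5):
  M_1 = Pbx/L  [x≤a] = 8·(8/5)·(8/5)/4 = 128/25 kN·m
Load 2 — uniform load w=19 kN/m over full span:
  M_2 = wx(L-x)/2 = 19·(8/5)·(4-(8/5))/2 = 912/25 kN·m
Load 3 — applied couple M₀=-5 kN·m at a=1 m (b=L-a=3):
  M_3 = M₀x/L - M₀  [x>a] = (-5)·(8/5)/4 - (-5) = 3 kN·m
Superposition: M = Σ M_i = 223/5 kN·m ≈ 44.600000 kN·m

M(8/5) = 223/5 kN·m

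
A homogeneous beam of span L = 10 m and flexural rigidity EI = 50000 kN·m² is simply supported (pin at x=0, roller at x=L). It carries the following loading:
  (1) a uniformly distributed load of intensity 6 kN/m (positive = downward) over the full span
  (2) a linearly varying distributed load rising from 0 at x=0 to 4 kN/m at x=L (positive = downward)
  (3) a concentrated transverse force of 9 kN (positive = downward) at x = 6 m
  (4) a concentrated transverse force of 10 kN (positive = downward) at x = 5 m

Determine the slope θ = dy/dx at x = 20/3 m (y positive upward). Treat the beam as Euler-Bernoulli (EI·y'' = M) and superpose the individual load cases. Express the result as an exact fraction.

Load 1 — uniform load w=6 kN/m over full span:
  θ_1 = -w(L³-6Lx²+4x³)/(24EI) = -6·(10³-6·10·(20/3)²+4·(20/3)³)/(24·50000) = 13/5400 rad
Load 2 — triangular load w₀=4 kN/m (0→w₀ over full span):
  θ_2 = -w₀(7L⁴-30L²x²+15x⁴)/(360LEI) = -4·(7·10⁴-30·10²·(20/3)²+15·(20/3)⁴)/(360·10·50000) = 91/121500 rad
Load 3 — point force P=9 kN at a=6 m (b=L-a=4):
  θ_3 = -Pa(2L²-6Lx+3x²+a²)/(6LEI)  [x>a] = -9·6·(2·10²-6·10·(20/3)+3·(20/3)²+6²)/(6·10·50000) = 69/125000 rad
Load 4 — point force P=10 kN at a=5 m (b=L-a=5):
  θ_4 = -Pa(2L²-6Lx+3x²+a²)/(6LEI)  [x>a] = -10·5·(2·10²-6·10·(20/3)+3·(20/3)²+5²)/(6·10·50000) = 1/1440 rad
Superposition: θ = Σ θ_i = 534943/121500000 rad ≈ 0.004403 rad

θ(20/3) = 534943/121500000 rad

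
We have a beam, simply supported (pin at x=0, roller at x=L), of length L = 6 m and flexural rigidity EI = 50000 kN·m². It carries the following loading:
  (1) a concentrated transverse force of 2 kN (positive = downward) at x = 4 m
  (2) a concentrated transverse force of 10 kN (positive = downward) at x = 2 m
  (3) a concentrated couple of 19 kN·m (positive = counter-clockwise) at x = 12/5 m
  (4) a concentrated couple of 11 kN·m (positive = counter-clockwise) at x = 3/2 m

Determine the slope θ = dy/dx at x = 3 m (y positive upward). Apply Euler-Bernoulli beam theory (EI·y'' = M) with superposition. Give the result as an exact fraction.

Load 1 — point force P=2 kN at a=4 m (b=L-a=2):
  θ_1 = -Pb(L²-b²-3x²)/(6LEI)  [x≤a] = -2·2·(6²-2²-3·3²)/(6·6·50000) = -1/90000 rad
Load 2 — point force P=10 kN at a=2 m (b=L-a=4):
  θ_2 = -Pa(2L²-6Lx+3x²+a²)/(6LEI)  [x>a] = -10·2·(2·6²-6·6·3+3·3²+2²)/(6·6·50000) = 1/18000 rad
Load 3 — applied couple M₀=19 kN·m at a=12/5 m (b=L-a=18/5):
  θ_3 = (M₀x²/(2L)-M₀(x-a)+C₁)/EI  [x>a] with C₁=M₀(3b²-L²)/(6L)=38/25 = (19·3²/(2·6)-19·(3-(12/5))+(38/25))/50000 = 437/5000000 rad
Load 4 — applied couple M₀=11 kN·m at a=3/2 m (b=L-a=9/2):
  θ_4 = (M₀x²/(2L)-M₀(x-a)+C₁)/EI  [x>a] with C₁=M₀(3b²-L²)/(6L)=121/16 = (11·3²/(2·6)-11·(3-(3/2))+(121/16))/50000 = -11/800000 rad
Superposition: θ = Σ θ_i = 21257/180000000 rad ≈ 0.000118 rad

θ(3) = 21257/180000000 rad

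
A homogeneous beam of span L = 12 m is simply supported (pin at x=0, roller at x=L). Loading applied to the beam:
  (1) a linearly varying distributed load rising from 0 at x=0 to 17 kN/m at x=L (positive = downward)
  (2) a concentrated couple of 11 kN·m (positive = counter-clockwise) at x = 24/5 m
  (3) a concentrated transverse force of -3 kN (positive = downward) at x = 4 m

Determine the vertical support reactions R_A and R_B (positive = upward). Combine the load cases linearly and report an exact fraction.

R_A = 395/12 kN, R_B = 793/12 kN

Load 1 — triangular load w₀=17 kN/m (0→w₀ over full span):
  R_A = w₀L/6 = 17·12/6 = 34 kN
  R_B = w₀L/3 = 17·12/3 = 68 kN
Load 2 — applied couple M₀=11 kN·m at a=24/5 m (b=L-a=36/5):
  R_A = M₀/L = 11/12 kN
  R_B = -M₀/L = -11/12 kN
Load 3 — point force P=-3 kN at a=4 m (b=L-a=8):
  R_A = Pb/L = (-3)·8/12 = -2 kN
  R_B = Pa/L = (-3)·4/12 = -1 kN
Superposition: R_A = 395/12 kN, R_B = 793/12 kN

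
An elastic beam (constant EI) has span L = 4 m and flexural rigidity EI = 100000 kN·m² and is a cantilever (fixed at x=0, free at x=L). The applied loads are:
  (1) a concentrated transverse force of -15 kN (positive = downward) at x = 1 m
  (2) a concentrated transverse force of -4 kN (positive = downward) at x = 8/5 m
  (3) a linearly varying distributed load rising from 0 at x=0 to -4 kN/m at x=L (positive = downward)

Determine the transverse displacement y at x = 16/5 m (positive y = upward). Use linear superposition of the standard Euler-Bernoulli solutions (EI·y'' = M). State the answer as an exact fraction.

Load 1 — point force P=-15 kN at a=1 m (b=L-a=3):
  y_1 = -Pa²(3x-a)/(6EI)  [x>a] = -(-15)·1²·(3·(16/5)-1)/(6·100000) = 43/200000 m
Load 2 — point force P=-4 kN at a=8/5 m (b=L-a=12/5):
  y_2 = -Pa²(3x-a)/(6EI)  [x>a] = -(-4)·(8/5)²·(3·(16/5)-(8/5))/(6·100000) = 32/234375 m
Load 3 — triangular load w₀=-4 kN/m (0→w₀ over full span):
  y_3 = (w₀Lx³/12-w₀L²x²/6-w₀x⁵/(120L))/EI = ((-4)·4·(16/5)³/12-(-4)·4²·(16/5)²/6-(-4)·(16/5)⁵/(120·4))/100000 = 100096/146484375 m
Superposition: y = Σ y_i = 3233923/3125000000 m ≈ 0.001035 m

y(16/5) = 3233923/3125000000 m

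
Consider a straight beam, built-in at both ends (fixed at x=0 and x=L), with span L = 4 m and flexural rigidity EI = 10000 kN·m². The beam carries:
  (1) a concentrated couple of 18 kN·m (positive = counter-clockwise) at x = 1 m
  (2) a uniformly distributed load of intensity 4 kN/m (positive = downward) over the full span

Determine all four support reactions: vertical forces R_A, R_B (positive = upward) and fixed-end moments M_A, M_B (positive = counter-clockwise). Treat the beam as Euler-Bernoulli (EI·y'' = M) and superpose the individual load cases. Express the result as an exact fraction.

R_A = 209/16 kN, M_A = 47/24 kN·m, R_B = 47/16 kN, M_B = 7/24 kN·m

Load 1 — applied couple M₀=18 kN·m at a=1 m (b=L-a=3):
  R_A = 6M₀ab/L³ = 6·18·1·3/4³ = 81/16 kN
  M_A = M₀b(2a-b)/L² = 18·3·(2·1-3)/4² = -27/8 kN·m
  R_B = -6M₀ab/L³ = -6·18·1·3/4³ = -81/16 kN
  M_B = M₀a(2b-a)/L² = 18·1·(2·3-1)/4² = 45/8 kN·m
Load 2 — uniform load w=4 kN/m over full span:
  R_A = wL/2 = 4·4/2 = 8 kN
  M_A = wL²/12 = 4·4²/12 = 16/3 kN·m
  R_B = wL/2 = 4·4/2 = 8 kN
  M_B = -wL²/12 = -4·4²/12 = -16/3 kN·m
Superposition: R_A = 209/16 kN, M_A = 47/24 kN·m, R_B = 47/16 kN, M_B = 7/24 kN·m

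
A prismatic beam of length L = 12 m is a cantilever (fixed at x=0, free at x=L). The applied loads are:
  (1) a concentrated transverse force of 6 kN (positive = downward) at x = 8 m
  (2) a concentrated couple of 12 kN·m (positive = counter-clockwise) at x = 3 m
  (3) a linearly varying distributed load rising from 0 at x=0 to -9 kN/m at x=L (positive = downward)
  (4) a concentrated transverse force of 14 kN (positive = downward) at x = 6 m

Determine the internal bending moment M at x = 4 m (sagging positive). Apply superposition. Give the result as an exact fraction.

M(4) = 172 kN·m

Load 1 — point force P=6 kN at a=8 m (b=L-a=4):
  M_1 = -P(a-x)  [x≤a] = -6·(8-4) = -24 kN·m
Load 2 — applied couple M₀=12 kN·m at a=3 m (b=L-a=9):
  M_2 = 0  [x>a] = 0 kN·m
Load 3 — triangular load w₀=-9 kN/m (0→w₀ over full span):
  M_3 = w₀Lx/2 - w₀L²/3 - w₀x³/(6L) = (-9)·12·4/2 - (-9)·12²/3 - (-9)·4³/(6·12) = 224 kN·m
Load 4 — point force P=14 kN at a=6 m (b=L-a=6):
  M_4 = -P(a-x)  [x≤a] = -14·(6-4) = -28 kN·m
Superposition: M = Σ M_i = 172 kN·m ≈ 172.000000 kN·m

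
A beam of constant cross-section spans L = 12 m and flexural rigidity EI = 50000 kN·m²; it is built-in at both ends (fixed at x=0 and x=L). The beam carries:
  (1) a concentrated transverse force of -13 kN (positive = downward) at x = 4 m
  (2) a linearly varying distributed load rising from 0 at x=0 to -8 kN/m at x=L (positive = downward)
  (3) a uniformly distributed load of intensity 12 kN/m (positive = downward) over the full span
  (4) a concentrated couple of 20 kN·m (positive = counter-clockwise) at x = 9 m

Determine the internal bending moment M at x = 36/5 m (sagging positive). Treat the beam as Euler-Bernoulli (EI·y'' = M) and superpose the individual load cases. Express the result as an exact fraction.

Load 1 — point force P=-13 kN at a=4 m (b=L-a=8):
  M_1 = Pa²(a+3b)(L-x)/L³ - Pa²b/L²  [x>a] = (-13)·4²·(4+3·8)·(12-(36/5))/12³ - (-13)·4²·8/12² = -208/45 kN·m
Load 2 — triangular load w₀=-8 kN/m (0→w₀ over full span):
  M_2 = 3w₀Lx/20 - w₀L²/30 - w₀x³/(6L) = 3·(-8)·12·(36/5)/20 - (-8)·12²/30 - (-8)·(36/5)³/(6·12) = -2976/125 kN·m
Load 3 — uniform load w=12 kN/m over full span:
  M_3 = wLx/2 - wL²/12 - wx²/2 = 12·12·(36/5)/2 - 12·12²/12 - 12·(36/5)²/2 = 1584/25 kN·m
Load 4 — applied couple M₀=20 kN·m at a=9 m (b=L-a=3):
  M_4 = R_Ax - M_A  [x≤a] with R_A=15/8, M_A=25/4 = (15/8)·(36/5) - (25/4) = 29/4 kN·m
Superposition: M = Σ M_i = 189809/4500 kN·m ≈ 42.179778 kN·m

M(36/5) = 189809/4500 kN·m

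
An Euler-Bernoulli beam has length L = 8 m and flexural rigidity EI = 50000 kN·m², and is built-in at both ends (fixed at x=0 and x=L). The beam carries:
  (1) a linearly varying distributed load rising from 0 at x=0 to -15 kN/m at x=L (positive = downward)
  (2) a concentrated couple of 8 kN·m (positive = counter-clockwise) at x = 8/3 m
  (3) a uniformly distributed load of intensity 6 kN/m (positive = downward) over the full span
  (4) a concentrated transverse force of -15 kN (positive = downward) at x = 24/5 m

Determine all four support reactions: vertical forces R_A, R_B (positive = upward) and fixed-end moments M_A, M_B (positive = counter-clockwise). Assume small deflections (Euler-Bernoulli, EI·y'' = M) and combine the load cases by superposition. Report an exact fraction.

Load 1 — triangular load w₀=-15 kN/m (0→w₀ over full span):
  R_A = 3w₀L/20 = 3·(-15)·8/20 = -18 kN
  M_A = w₀L²/30 = (-15)·8²/30 = -32 kN·m
  R_B = 7w₀L/20 = 7·(-15)·8/20 = -42 kN
  M_B = -w₀L²/20 = -(-15)·8²/20 = 48 kN·m
Load 2 — applied couple M₀=8 kN·m at a=8/3 m (b=L-a=16/3):
  R_A = 6M₀ab/L³ = 6·8·(8/3)·(16/3)/8³ = 4/3 kN
  M_A = M₀b(2a-b)/L² = 8·(16/3)·(2·(8/3)-(16/3))/8² = 0 kN·m
  R_B = -6M₀ab/L³ = -6·8·(8/3)·(16/3)/8³ = -4/3 kN
  M_B = M₀a(2b-a)/L² = 8·(8/3)·(2·(16/3)-(8/3))/8² = 8/3 kN·m
Load 3 — uniform load w=6 kN/m over full span:
  R_A = wL/2 = 6·8/2 = 24 kN
  M_A = wL²/12 = 6·8²/12 = 32 kN·m
  R_B = wL/2 = 6·8/2 = 24 kN
  M_B = -wL²/12 = -6·8²/12 = -32 kN·m
Load 4 — point force P=-15 kN at a=24/5 m (b=L-a=16/5):
  R_A = Pb²(3a+b)/L³ = (-15)·(16/5)²·(3·(24/5)+(16/5))/8³ = -132/25 kN
  M_A = Pab²/L² = (-15)·(24/5)·(16/5)²/8² = -288/25 kN·m
  R_B = Pa²(a+3b)/L³ = (-15)·(24/5)²·((24/5)+3·(16/5))/8³ = -243/25 kN
  M_B = -Pa²b/L² = -(-15)·(24/5)²·(16/5)/8² = 432/25 kN·m
Superposition: R_A = 154/75 kN, M_A = -288/25 kN·m, R_B = -2179/75 kN, M_B = 2696/75 kN·m

R_A = 154/75 kN, M_A = -288/25 kN·m, R_B = -2179/75 kN, M_B = 2696/75 kN·m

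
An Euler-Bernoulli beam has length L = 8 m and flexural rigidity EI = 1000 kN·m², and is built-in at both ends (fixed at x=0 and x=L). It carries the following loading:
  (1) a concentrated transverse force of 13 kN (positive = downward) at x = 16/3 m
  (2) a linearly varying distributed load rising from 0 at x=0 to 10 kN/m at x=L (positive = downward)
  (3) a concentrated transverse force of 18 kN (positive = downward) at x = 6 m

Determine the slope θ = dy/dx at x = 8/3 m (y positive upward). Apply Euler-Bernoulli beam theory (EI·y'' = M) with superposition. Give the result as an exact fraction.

θ(8/3) = -203/6075 rad

Load 1 — point force P=13 kN at a=16/3 m (b=L-a=8/3):
  θ_1 = -Pb²x(2aL-(3a+b)x)/(2L³EI)  [x≤a] = -13·(8/3)²·(8/3)·(2·(16/3)·8-(3·(16/3)+(8/3))·(8/3))/(2·8³·1000) = -52/6075 rad
Load 2 — triangular load w₀=10 kN/m (0→w₀ over full span):
  θ_2 = -w₀(2x(L-x)(L-2x)(x+2L)+x²(L-x)²)/(120LEI) = -10·(2·(8/3)·(8-(8/3))·(8-2·(8/3))·((8/3)+2·8)+(8/3)²·(8-(8/3))²)/(120·8·1000) = -512/30375 rad
Load 3 — point force P=18 kN at a=6 m (b=L-a=2):
  θ_3 = -Pb²x(2aL-(3a+b)x)/(2L³EI)  [x≤a] = -18·2²·(8/3)·(2·6·8-(3·6+2)·(8/3))/(2·8³·1000) = -1/125 rad
Superposition: θ = Σ θ_i = -203/6075 rad ≈ -0.033416 rad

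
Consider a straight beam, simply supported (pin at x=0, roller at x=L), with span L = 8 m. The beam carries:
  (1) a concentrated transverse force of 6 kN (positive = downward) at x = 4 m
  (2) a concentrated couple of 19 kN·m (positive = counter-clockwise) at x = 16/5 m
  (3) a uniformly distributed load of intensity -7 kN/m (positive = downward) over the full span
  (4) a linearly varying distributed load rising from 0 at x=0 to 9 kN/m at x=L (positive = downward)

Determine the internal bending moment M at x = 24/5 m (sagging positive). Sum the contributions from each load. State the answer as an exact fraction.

Load 1 — point force P=6 kN at a=4 m (b=L-a=4):
  M_1 = Pa(L-x)/L  [x>a] = 6·4·(8-(24/5))/8 = 48/5 kN·m
Load 2 — applied couple M₀=19 kN·m at a=16/5 m (b=L-a=24/5):
  M_2 = M₀x/L - M₀  [x>a] = 19·(24/5)/8 - 19 = -38/5 kN·m
Load 3 — uniform load w=-7 kN/m over full span:
  M_3 = wx(L-x)/2 = (-7)·(24/5)·(8-(24/5))/2 = -1344/25 kN·m
Load 4 — triangular load w₀=9 kN/m (0→w₀ over full span):
  M_4 = w₀Lx/6 - w₀x³/(6L) = 9·8·(24/5)/6 - 9·(24/5)³/(6·8) = 4608/125 kN·m
Superposition: M = Σ M_i = -1862/125 kN·m ≈ -14.896000 kN·m

M(24/5) = -1862/125 kN·m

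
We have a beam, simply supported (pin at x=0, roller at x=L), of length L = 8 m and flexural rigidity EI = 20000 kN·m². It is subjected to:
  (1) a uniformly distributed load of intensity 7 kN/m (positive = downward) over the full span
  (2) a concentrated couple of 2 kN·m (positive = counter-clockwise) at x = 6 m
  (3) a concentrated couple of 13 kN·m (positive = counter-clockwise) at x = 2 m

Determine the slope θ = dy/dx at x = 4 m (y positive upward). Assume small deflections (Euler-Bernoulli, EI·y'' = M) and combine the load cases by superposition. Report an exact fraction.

Load 1 — uniform load w=7 kN/m over full span:
  θ_1 = -w(L³-6Lx²+4x³)/(24EI) = -7·(8³-6·8·4²+4·4³)/(24·20000) = 0 rad
Load 2 — applied couple M₀=2 kN·m at a=6 m (b=L-a=2):
  θ_2 = (M₀x²/(2L)+C₁)/EI  [x≤a] with C₁=M₀(3b²-L²)/(6L)=-13/6 = (2·4²/(2·8)+(-13/6))/20000 = -1/120000 rad
Load 3 — applied couple M₀=13 kN·m at a=2 m (b=L-a=6):
  θ_3 = (M₀x²/(2L)-M₀(x-a)+C₁)/EI  [x>a] with C₁=M₀(3b²-L²)/(6L)=143/12 = (13·4²/(2·8)-13·(4-2)+(143/12))/20000 = -13/240000 rad
Superposition: θ = Σ θ_i = -1/16000 rad ≈ -0.000063 rad

θ(4) = -1/16000 rad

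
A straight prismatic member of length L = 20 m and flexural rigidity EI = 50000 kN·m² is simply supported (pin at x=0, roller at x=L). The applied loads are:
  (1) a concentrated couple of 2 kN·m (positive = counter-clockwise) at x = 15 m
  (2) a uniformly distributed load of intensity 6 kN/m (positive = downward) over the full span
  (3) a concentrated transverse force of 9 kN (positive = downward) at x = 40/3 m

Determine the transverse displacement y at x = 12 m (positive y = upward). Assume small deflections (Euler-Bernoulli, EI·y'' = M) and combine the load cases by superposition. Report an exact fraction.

Load 1 — applied couple M₀=2 kN·m at a=15 m (b=L-a=5):
  y_1 = (M₀x³/(6L)+C₁x)/EI  [x≤a] with C₁=M₀(3b²-L²)/(6L)=-65/12 = (2·12³/(6·20)+(-65/12)·12)/50000 = -181/250000 m
Load 2 — uniform load w=6 kN/m over full span:
  y_2 = -wx(L³-2Lx²+x³)/(24EI) = -6·12·(20³-2·20·12²+12³)/(24·50000) = -744/3125 m
Load 3 — point force P=9 kN at a=40/3 m (b=L-a=20/3):
  y_3 = -Pbx(L²-b²-x²)/(6LEI)  [x≤a] = -9·(20/3)·12·(20²-(20/3)²-12²)/(6·20·50000) = -238/9375 m
Superposition: y = Σ y_i = -198143/750000 m ≈ -0.264191 m

y(12) = -198143/750000 m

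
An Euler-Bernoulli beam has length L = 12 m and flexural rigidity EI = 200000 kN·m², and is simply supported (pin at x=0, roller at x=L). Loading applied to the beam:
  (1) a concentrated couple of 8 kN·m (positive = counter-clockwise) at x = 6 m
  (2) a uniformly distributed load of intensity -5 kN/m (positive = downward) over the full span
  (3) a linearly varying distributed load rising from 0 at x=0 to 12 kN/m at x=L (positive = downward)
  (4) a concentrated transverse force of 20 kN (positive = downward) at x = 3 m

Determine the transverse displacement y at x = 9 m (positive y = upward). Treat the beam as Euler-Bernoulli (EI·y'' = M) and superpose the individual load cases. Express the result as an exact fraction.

Load 1 — applied couple M₀=8 kN·m at a=6 m (b=L-a=6):
  y_1 = (M₀x³/(6L)-M₀(x-a)²/2+C₁x)/EI  [x>a] with C₁=M₀(3b²-L²)/(6L)=-4 = (8·9³/(6·12)-8·(9-6)²/2+(-4)·9)/200000 = 9/200000 m
Load 2 — uniform load w=-5 kN/m over full span:
  y_2 = -wx(L³-2Lx²+x³)/(24EI) = -(-5)·9·(12³-2·12·9²+9³)/(24·200000) = 1539/320000 m
Load 3 — triangular load w₀=12 kN/m (0→w₀ over full span):
  y_3 = -w₀x(7L⁴-10L²x²+3x⁴)/(360LEI) = -12·9·(7·12⁴-10·12²·9²+3·9⁴)/(360·12·200000) = -9639/1600000 m
Load 4 — point force P=20 kN at a=3 m (b=L-a=9):
  y_4 = -Pa(L-x)(2Lx-a²-x²)/(6LEI)  [x>a] = -20·3·(12-9)·(2·12·9-3²-9²)/(6·12·200000) = -63/40000 m
Superposition: y = Σ y_i = -549/200000 m ≈ -0.002745 m

y(9) = -549/200000 m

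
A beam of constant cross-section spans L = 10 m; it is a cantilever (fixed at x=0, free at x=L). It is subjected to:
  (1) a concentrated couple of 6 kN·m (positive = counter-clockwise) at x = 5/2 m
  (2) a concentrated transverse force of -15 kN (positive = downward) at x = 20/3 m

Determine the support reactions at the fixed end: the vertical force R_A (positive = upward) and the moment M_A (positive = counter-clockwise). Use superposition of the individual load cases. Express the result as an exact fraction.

R_A = -15 kN, M_A = -106 kN·m

Load 1 — applied couple M₀=6 kN·m at a=5/2 m (b=L-a=15/2):
  R_A = 0 kN
  M_A = -M₀ = -6 kN·m
Load 2 — point force P=-15 kN at a=20/3 m (b=L-a=10/3):
  R_A = P = (-15) = -15 kN
  M_A = Pa = (-15)·(20/3) = -100 kN·m
Superposition: R_A = -15 kN, M_A = -106 kN·m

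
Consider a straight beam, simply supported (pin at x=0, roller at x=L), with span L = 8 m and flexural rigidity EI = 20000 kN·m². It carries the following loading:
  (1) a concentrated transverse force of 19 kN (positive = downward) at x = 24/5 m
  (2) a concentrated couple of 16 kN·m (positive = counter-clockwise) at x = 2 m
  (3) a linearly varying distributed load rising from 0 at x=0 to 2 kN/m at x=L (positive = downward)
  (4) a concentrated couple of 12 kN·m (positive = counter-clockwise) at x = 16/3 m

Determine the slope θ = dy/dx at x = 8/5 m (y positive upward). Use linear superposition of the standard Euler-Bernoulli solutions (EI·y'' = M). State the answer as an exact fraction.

θ(8/5) = -93451/28125000 rad

Load 1 — point force P=19 kN at a=24/5 m (b=L-a=16/5):
  θ_1 = -Pb(L²-b²-3x²)/(6LEI)  [x≤a] = -19·(16/5)·(8²-(16/5)²-3·(8/5)²)/(6·8·20000) = -228/78125 rad
Load 2 — applied couple M₀=16 kN·m at a=2 m (b=L-a=6):
  θ_2 = (M₀x²/(2L)+C₁)/EI  [x≤a] with C₁=M₀(3b²-L²)/(6L)=44/3 = (16·(8/5)²/(2·8)+(44/3))/20000 = 323/375000 rad
Load 3 — triangular load w₀=2 kN/m (0→w₀ over full span):
  θ_3 = -w₀(7L⁴-30L²x²+15x⁴)/(360LEI) = -2·(7·8⁴-30·8²·(8/5)²+15·(8/5)⁴)/(360·8·20000) = -2912/3515625 rad
Load 4 — applied couple M₀=12 kN·m at a=16/3 m (b=L-a=8/3):
  θ_4 = (M₀x²/(2L)+C₁)/EI  [x≤a] with C₁=M₀(3b²-L²)/(6L)=-32/3 = (12·(8/5)²/(2·8)+(-32/3))/20000 = -41/93750 rad
Superposition: θ = Σ θ_i = -93451/28125000 rad ≈ -0.003323 rad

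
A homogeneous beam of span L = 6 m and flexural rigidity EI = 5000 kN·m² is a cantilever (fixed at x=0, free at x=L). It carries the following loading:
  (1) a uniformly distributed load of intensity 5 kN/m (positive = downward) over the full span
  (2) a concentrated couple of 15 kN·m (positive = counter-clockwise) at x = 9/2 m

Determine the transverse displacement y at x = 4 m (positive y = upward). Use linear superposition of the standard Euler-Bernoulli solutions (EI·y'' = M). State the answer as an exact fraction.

y(4) = -1/15 m

Load 1 — uniform load w=5 kN/m over full span:
  y_1 = -wx²(x²-4Lx+6L²)/(24EI) = -5·4²·(4²-4·6·4+6·6²)/(24·5000) = -34/375 m
Load 2 — applied couple M₀=15 kN·m at a=9/2 m (b=L-a=3/2):
  y_2 = M₀x²/(2EI)  [x≤a] = 15·4²/(2·5000) = 3/125 m
Superposition: y = Σ y_i = -1/15 m ≈ -0.066667 m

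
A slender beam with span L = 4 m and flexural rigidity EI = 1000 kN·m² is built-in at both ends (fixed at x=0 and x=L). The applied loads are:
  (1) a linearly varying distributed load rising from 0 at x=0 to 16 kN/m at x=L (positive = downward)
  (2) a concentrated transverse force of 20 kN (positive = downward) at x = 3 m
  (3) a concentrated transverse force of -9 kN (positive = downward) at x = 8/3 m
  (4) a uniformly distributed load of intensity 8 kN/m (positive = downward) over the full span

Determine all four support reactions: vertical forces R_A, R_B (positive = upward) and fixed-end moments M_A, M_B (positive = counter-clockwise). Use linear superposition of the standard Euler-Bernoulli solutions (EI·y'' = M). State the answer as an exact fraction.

Load 1 — triangular load w₀=16 kN/m (0→w₀ over full span):
  R_A = 3w₀L/20 = 3·16·4/20 = 48/5 kN
  M_A = w₀L²/30 = 16·4²/30 = 128/15 kN·m
  R_B = 7w₀L/20 = 7·16·4/20 = 112/5 kN
  M_B = -w₀L²/20 = -16·4²/20 = -64/5 kN·m
Load 2 — point force P=20 kN at a=3 m (b=L-a=1):
  R_A = Pb²(3a+b)/L³ = 20·1²·(3·3+1)/4³ = 25/8 kN
  M_A = Pab²/L² = 20·3·1²/4² = 15/4 kN·m
  R_B = Pa²(a+3b)/L³ = 20·3²·(3+3·1)/4³ = 135/8 kN
  M_B = -Pa²b/L² = -20·3²·1/4² = -45/4 kN·m
Load 3 — point force P=-9 kN at a=8/3 m (b=L-a=4/3):
  R_A = Pb²(3a+b)/L³ = (-9)·(4/3)²·(3·(8/3)+(4/3))/4³ = -7/3 kN
  M_A = Pab²/L² = (-9)·(8/3)·(4/3)²/4² = -8/3 kN·m
  R_B = Pa²(a+3b)/L³ = (-9)·(8/3)²·((8/3)+3·(4/3))/4³ = -20/3 kN
  M_B = -Pa²b/L² = -(-9)·(8/3)²·(4/3)/4² = 16/3 kN·m
Load 4 — uniform load w=8 kN/m over full span:
  R_A = wL/2 = 8·4/2 = 16 kN
  M_A = wL²/12 = 8·4²/12 = 32/3 kN·m
  R_B = wL/2 = 8·4/2 = 16 kN
  M_B = -wL²/12 = -8·4²/12 = -32/3 kN·m
Superposition: R_A = 3167/120 kN, M_A = 1217/60 kN·m, R_B = 5833/120 kN, M_B = -1763/60 kN·m

R_A = 3167/120 kN, M_A = 1217/60 kN·m, R_B = 5833/120 kN, M_B = -1763/60 kN·m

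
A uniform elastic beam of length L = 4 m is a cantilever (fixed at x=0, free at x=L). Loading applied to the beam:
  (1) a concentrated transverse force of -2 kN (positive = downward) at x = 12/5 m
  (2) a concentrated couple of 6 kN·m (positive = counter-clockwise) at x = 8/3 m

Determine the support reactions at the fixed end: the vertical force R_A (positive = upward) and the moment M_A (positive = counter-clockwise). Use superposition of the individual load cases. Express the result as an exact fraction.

Load 1 — point force P=-2 kN at a=12/5 m (b=L-a=8/5):
  R_A = P = (-2) = -2 kN
  M_A = Pa = (-2)·(12/5) = -24/5 kN·m
Load 2 — applied couple M₀=6 kN·m at a=8/3 m (b=L-a=4/3):
  R_A = 0 kN
  M_A = -M₀ = -6 kN·m
Superposition: R_A = -2 kN, M_A = -54/5 kN·m

R_A = -2 kN, M_A = -54/5 kN·m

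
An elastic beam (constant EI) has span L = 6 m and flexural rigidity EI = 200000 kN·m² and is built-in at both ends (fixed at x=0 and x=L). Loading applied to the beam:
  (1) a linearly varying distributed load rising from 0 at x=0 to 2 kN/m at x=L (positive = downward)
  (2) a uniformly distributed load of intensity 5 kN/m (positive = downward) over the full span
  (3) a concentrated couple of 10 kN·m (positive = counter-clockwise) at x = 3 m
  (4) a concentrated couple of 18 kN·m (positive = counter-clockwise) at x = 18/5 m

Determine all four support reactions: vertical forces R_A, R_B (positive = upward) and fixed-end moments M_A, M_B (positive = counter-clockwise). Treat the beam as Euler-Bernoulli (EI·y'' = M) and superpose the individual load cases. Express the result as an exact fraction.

R_A = 1181/50 kN, M_A = 1283/50 kN·m, R_B = 619/50 kN, M_B = -697/50 kN·m

Load 1 — triangular load w₀=2 kN/m (0→w₀ over full span):
  R_A = 3w₀L/20 = 3·2·6/20 = 9/5 kN
  M_A = w₀L²/30 = 2·6²/30 = 12/5 kN·m
  R_B = 7w₀L/20 = 7·2·6/20 = 21/5 kN
  M_B = -w₀L²/20 = -2·6²/20 = -18/5 kN·m
Load 2 — uniform load w=5 kN/m over full span:
  R_A = wL/2 = 5·6/2 = 15 kN
  M_A = wL²/12 = 5·6²/12 = 15 kN·m
  R_B = wL/2 = 5·6/2 = 15 kN
  M_B = -wL²/12 = -5·6²/12 = -15 kN·m
Load 3 — applied couple M₀=10 kN·m at a=3 m (b=L-a=3):
  R_A = 6M₀ab/L³ = 6·10·3·3/6³ = 5/2 kN
  M_A = M₀b(2a-b)/L² = 10·3·(2·3-3)/6² = 5/2 kN·m
  R_B = -6M₀ab/L³ = -6·10·3·3/6³ = -5/2 kN
  M_B = M₀a(2b-a)/L² = 10·3·(2·3-3)/6² = 5/2 kN·m
Load 4 — applied couple M₀=18 kN·m at a=18/5 m (b=L-a=12/5):
  R_A = 6M₀ab/L³ = 6·18·(18/5)·(12/5)/6³ = 108/25 kN
  M_A = M₀b(2a-b)/L² = 18·(12/5)·(2·(18/5)-(12/5))/6² = 144/25 kN·m
  R_B = -6M₀ab/L³ = -6·18·(18/5)·(12/5)/6³ = -108/25 kN
  M_B = M₀a(2b-a)/L² = 18·(18/5)·(2·(12/5)-(18/5))/6² = 54/25 kN·m
Superposition: R_A = 1181/50 kN, M_A = 1283/50 kN·m, R_B = 619/50 kN, M_B = -697/50 kN·m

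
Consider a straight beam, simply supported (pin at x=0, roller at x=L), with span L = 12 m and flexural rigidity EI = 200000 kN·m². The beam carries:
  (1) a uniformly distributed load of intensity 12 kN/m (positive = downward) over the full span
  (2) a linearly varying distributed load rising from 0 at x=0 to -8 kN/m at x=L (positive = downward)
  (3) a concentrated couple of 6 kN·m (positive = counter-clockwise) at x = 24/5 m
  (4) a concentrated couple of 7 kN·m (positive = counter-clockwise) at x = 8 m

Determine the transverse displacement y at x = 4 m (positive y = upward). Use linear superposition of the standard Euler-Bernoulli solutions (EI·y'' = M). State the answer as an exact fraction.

y(4) = -54217/5625000 m

Load 1 — uniform load w=12 kN/m over full span:
  y_1 = -wx(L³-2Lx²+x³)/(24EI) = -12·4·(12³-2·12·4²+4³)/(24·200000) = -44/3125 m
Load 2 — triangular load w₀=-8 kN/m (0→w₀ over full span):
  y_2 = -w₀x(7L⁴-10L²x²+3x⁴)/(360LEI) = -(-8)·4·(7·12⁴-10·12²·4²+3·4⁴)/(360·12·200000) = 128/28125 m
Load 3 — applied couple M₀=6 kN·m at a=24/5 m (b=L-a=36/5):
  y_3 = (M₀x³/(6L)+C₁x)/EI  [x≤a] with C₁=M₀(3b²-L²)/(6L)=24/25 = (6·4³/(6·12)+(24/25)·4)/200000 = 43/937500 m
Load 4 — applied couple M₀=7 kN·m at a=8 m (b=L-a=4):
  y_4 = (M₀x³/(6L)+C₁x)/EI  [x≤a] with C₁=M₀(3b²-L²)/(6L)=-28/3 = (7·4³/(6·12)+(-28/3)·4)/200000 = -7/45000 m
Superposition: y = Σ y_i = -54217/5625000 m ≈ -0.009639 m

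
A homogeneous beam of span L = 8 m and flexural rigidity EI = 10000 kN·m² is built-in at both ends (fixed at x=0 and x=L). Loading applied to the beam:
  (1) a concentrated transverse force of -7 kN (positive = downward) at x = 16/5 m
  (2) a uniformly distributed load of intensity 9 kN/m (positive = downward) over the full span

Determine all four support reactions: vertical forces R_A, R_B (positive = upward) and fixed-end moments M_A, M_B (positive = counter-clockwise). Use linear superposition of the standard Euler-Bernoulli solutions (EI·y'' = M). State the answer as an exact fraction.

R_A = 3933/125 kN, M_A = 4992/125 kN·m, R_B = 4192/125 kN, M_B = -5328/125 kN·m

Load 1 — point force P=-7 kN at a=16/5 m (b=L-a=24/5):
  R_A = Pb²(3a+b)/L³ = (-7)·(24/5)²·(3·(16/5)+(24/5))/8³ = -567/125 kN
  M_A = Pab²/L² = (-7)·(16/5)·(24/5)²/8² = -1008/125 kN·m
  R_B = Pa²(a+3b)/L³ = (-7)·(16/5)²·((16/5)+3·(24/5))/8³ = -308/125 kN
  M_B = -Pa²b/L² = -(-7)·(16/5)²·(24/5)/8² = 672/125 kN·m
Load 2 — uniform load w=9 kN/m over full span:
  R_A = wL/2 = 9·8/2 = 36 kN
  M_A = wL²/12 = 9·8²/12 = 48 kN·m
  R_B = wL/2 = 9·8/2 = 36 kN
  M_B = -wL²/12 = -9·8²/12 = -48 kN·m
Superposition: R_A = 3933/125 kN, M_A = 4992/125 kN·m, R_B = 4192/125 kN, M_B = -5328/125 kN·m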